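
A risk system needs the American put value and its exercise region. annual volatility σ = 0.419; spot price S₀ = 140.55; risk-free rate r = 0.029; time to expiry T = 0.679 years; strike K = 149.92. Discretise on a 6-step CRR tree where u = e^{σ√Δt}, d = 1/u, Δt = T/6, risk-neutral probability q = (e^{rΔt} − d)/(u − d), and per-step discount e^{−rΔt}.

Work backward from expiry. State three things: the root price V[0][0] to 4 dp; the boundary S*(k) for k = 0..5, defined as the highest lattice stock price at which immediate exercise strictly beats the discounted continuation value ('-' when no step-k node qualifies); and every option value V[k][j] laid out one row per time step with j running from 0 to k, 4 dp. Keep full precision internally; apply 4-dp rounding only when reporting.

price = 23.8866
boundary = - - - 92.0844 106.0232 122.0720
tree:
23.8866
33.3268 13.6777
44.8601 20.8828 5.8544
57.8356 30.9110 10.0070 1.3315
69.9419 43.8968 16.8543 2.5516 0.0000
80.4566 57.8356 27.8480 4.8897 0.0000 0.0000
89.5889 69.9419 43.8968 9.3700 0.0000 0.0000 0.0000

params: Δt=0.11317 u=1.15137 d=0.86853 q=0.47644 e^(-rΔt)=0.99672
t_6 payoffs: 89.5889 69.9419 43.8968 9.3700 0.0000 0.0000 0.0000
t_5: node(5,0) S=69.4634 payoff=80.4566 vs cont=79.9654 → 80.4566 [stop]  node(5,1) S=92.0844 payoff=57.8356 vs cont=57.3444 → 57.8356 [stop]  node(5,2) S=122.0720 payoff=27.8480 vs cont=27.3568 → 27.8480 [stop]  node(5,3) S=161.8251 payoff=0.0000 vs cont=4.8897 → 4.8897 [wait]  node(5,4) S=214.5239 payoff=0.0000 vs cont=0.0000 → 0.0000 [wait]  node(5,5) S=284.3843 payoff=0.0000 vs cont=0.0000 → 0.0000 [wait]  ⇒ S*(5)=122.0720
t_4: node(4,0) S=79.9781 payoff=69.9419 vs cont=69.4507 → 69.9419 [stop]  node(4,1) S=106.0232 payoff=43.8968 vs cont=43.4056 → 43.8968 [stop]  node(4,2) S=140.5500 payoff=9.3700 vs cont=16.8543 → 16.8543 [wait]  node(4,3) S=186.3206 payoff=0.0000 vs cont=2.5516 → 2.5516 [wait]  node(4,4) S=246.9964 payoff=0.0000 vs cont=0.0000 → 0.0000 [wait]  ⇒ S*(4)=106.0232
t_3: node(3,0) S=92.0844 payoff=57.8356 vs cont=57.3444 → 57.8356 [stop]  node(3,1) S=122.0720 payoff=27.8480 vs cont=30.9110 → 30.9110 [wait]  node(3,2) S=161.8251 payoff=0.0000 vs cont=10.0070 → 10.0070 [wait]  node(3,3) S=214.5239 payoff=0.0000 vs cont=1.3315 → 1.3315 [wait]  ⇒ S*(3)=92.0844
t_2: node(2,0) S=106.0232 payoff=43.8968 vs cont=44.8601 → 44.8601 [wait]  node(2,1) S=140.5500 payoff=9.3700 vs cont=20.8828 → 20.8828 [wait]  node(2,2) S=186.3206 payoff=0.0000 vs cont=5.8544 → 5.8544 [wait]  ⇒ S*(2)=-
t_1: node(1,0) S=122.0720 payoff=27.8480 vs cont=33.3268 → 33.3268 [wait]  node(1,1) S=161.8251 payoff=0.0000 vs cont=13.6777 → 13.6777 [wait]  ⇒ S*(1)=-
t_0: node(0,0) S=140.5500 payoff=9.3700 vs cont=23.8866 → 23.8866 [wait]  ⇒ S*(0)=-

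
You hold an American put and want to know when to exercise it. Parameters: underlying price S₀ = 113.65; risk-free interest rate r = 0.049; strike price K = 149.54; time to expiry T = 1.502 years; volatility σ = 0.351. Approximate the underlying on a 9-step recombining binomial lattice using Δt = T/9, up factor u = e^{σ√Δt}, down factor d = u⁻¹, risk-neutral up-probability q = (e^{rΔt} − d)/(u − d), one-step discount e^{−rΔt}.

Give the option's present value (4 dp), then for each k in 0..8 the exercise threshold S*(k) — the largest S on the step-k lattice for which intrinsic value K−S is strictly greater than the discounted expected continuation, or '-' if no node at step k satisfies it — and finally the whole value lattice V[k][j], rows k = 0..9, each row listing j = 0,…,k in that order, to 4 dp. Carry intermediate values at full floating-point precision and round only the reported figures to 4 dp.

price = 39.9363
boundary = - - 85.3143 98.4681 85.3143 98.4681 85.3143 98.4681 113.6500
tree:
39.9363
51.3691 28.8325
64.2257 38.9900 18.8565
75.6224 51.0719 27.2022 10.5793
85.4966 64.2257 37.9820 16.5584 4.6004
94.0518 75.6224 51.0719 25.1397 8.0005 1.1769
101.4642 85.4966 64.2257 36.7278 13.6295 2.3392 0.0000
107.8863 94.0518 75.6224 51.0719 22.5734 4.6494 0.0000 0.0000
113.4506 101.4642 85.4966 64.2257 35.8900 9.2410 0.0000 0.0000 0.0000
118.2716 107.8863 94.0518 75.6224 51.0719 18.3674 0.0000 0.0000 0.0000 0.0000

params: Δt=0.16689 u=1.15418 d=0.86642 q=0.49275 e^(-rΔt)=0.99186
t_9 payoffs: 118.2716 107.8863 94.0518 75.6224 51.0719 18.3674 0.0000 0.0000 0.0000 0.0000
t_8: node(8,0) S=36.0894 payoff=113.4506 vs cont=112.2327 → 113.4506 [stop]  node(8,1) S=48.0758 payoff=101.4642 vs cont=100.2463 → 101.4642 [stop]  node(8,2) S=64.0434 payoff=85.4966 vs cont=84.2787 → 85.4966 [stop]  node(8,3) S=85.3143 payoff=64.2257 vs cont=63.0078 → 64.2257 [stop]  node(8,4) S=113.6500 payoff=35.8900 vs cont=34.6721 → 35.8900 [stop]  node(8,5) S=151.3969 payoff=0.0000 vs cont=9.2410 → 9.2410 [wait]  node(8,6) S=201.6808 payoff=0.0000 vs cont=0.0000 → 0.0000 [wait]  node(8,7) S=268.6656 payoff=0.0000 vs cont=0.0000 → 0.0000 [wait]  node(8,8) S=357.8983 payoff=0.0000 vs cont=0.0000 → 0.0000 [wait]  ⇒ S*(8)=113.6500
t_7: node(7,0) S=41.6537 payoff=107.8863 vs cont=106.6685 → 107.8863 [stop]  node(7,1) S=55.4882 payoff=94.0518 vs cont=92.8339 → 94.0518 [stop]  node(7,2) S=73.9176 payoff=75.6224 vs cont=74.4045 → 75.6224 [stop]  node(7,3) S=98.4681 payoff=51.0719 vs cont=49.8540 → 51.0719 [stop]  node(7,4) S=131.1726 payoff=18.3674 vs cont=22.5734 → 22.5734 [wait]  node(7,5) S=174.7394 payoff=0.0000 vs cont=4.6494 → 4.6494 [wait]  node(7,6) S=232.7760 payoff=0.0000 vs cont=0.0000 → 0.0000 [wait]  node(7,7) S=310.0886 payoff=0.0000 vs cont=0.0000 → 0.0000 [wait]  ⇒ S*(7)=98.4681
t_6: node(6,0) S=48.0758 payoff=101.4642 vs cont=100.2463 → 101.4642 [stop]  node(6,1) S=64.0434 payoff=85.4966 vs cont=84.2787 → 85.4966 [stop]  node(6,2) S=85.3143 payoff=64.2257 vs cont=63.0078 → 64.2257 [stop]  node(6,3) S=113.6500 payoff=35.8900 vs cont=36.7278 → 36.7278 [wait]  node(6,4) S=151.3969 payoff=0.0000 vs cont=13.6295 → 13.6295 [wait]  node(6,5) S=201.6808 payoff=0.0000 vs cont=2.3392 → 2.3392 [wait]  node(6,6) S=268.6656 payoff=0.0000 vs cont=0.0000 → 0.0000 [wait]  ⇒ S*(6)=85.3143
t_5: node(5,0) S=55.4882 payoff=94.0518 vs cont=92.8339 → 94.0518 [stop]  node(5,1) S=73.9176 payoff=75.6224 vs cont=74.4045 → 75.6224 [stop]  node(5,2) S=98.4681 payoff=51.0719 vs cont=50.2634 → 51.0719 [stop]  node(5,3) S=131.1726 payoff=18.3674 vs cont=25.1397 → 25.1397 [wait]  node(5,4) S=174.7394 payoff=0.0000 vs cont=8.0005 → 8.0005 [wait]  node(5,5) S=232.7760 payoff=0.0000 vs cont=1.1769 → 1.1769 [wait]  ⇒ S*(5)=98.4681
t_4: node(4,0) S=64.0434 payoff=85.4966 vs cont=84.2787 → 85.4966 [stop]  node(4,1) S=85.3143 payoff=64.2257 vs cont=63.0078 → 64.2257 [stop]  node(4,2) S=113.6500 payoff=35.8900 vs cont=37.9820 → 37.9820 [wait]  node(4,3) S=151.3969 payoff=0.0000 vs cont=16.5584 → 16.5584 [wait]  node(4,4) S=201.6808 payoff=0.0000 vs cont=4.6004 → 4.6004 [wait]  ⇒ S*(4)=85.3143
t_3: node(3,0) S=73.9176 payoff=75.6224 vs cont=74.4045 → 75.6224 [stop]  node(3,1) S=98.4681 payoff=51.0719 vs cont=50.8764 → 51.0719 [stop]  node(3,2) S=131.1726 payoff=18.3674 vs cont=27.2022 → 27.2022 [wait]  node(3,3) S=174.7394 payoff=0.0000 vs cont=10.5793 → 10.5793 [wait]  ⇒ S*(3)=98.4681
t_2: node(2,0) S=85.3143 payoff=64.2257 vs cont=63.0078 → 64.2257 [stop]  node(2,1) S=113.6500 payoff=35.8900 vs cont=38.9900 → 38.9900 [wait]  node(2,2) S=151.3969 payoff=0.0000 vs cont=18.8565 → 18.8565 [wait]  ⇒ S*(2)=85.3143
t_1: node(1,0) S=98.4681 payoff=51.0719 vs cont=51.3691 → 51.3691 [wait]  node(1,1) S=131.1726 payoff=18.3674 vs cont=28.8325 → 28.8325 [wait]  ⇒ S*(1)=-
t_0: node(0,0) S=113.6500 payoff=35.8900 vs cont=39.9363 → 39.9363 [wait]  ⇒ S*(0)=-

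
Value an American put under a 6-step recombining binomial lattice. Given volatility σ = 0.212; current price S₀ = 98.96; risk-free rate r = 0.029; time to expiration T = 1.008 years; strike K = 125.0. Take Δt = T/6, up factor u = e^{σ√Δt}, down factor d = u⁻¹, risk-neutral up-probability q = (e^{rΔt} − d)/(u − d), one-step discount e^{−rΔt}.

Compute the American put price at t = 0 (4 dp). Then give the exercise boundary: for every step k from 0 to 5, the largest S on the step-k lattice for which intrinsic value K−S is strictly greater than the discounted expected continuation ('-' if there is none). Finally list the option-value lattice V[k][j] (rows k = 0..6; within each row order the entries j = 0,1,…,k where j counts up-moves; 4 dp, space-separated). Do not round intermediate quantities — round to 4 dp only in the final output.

price = 26.2713
boundary = - 90.7240 98.9600 90.7240 98.9600 107.9437
tree:
26.2713
34.2760 18.7209
41.8266 26.0400 11.7661
48.7488 34.2760 17.9192 5.8809
55.0949 41.8266 26.0400 10.1752 1.7513
60.9128 48.7488 34.2760 17.0563 3.5650 0.0000
66.2465 55.0949 41.8266 26.0400 7.2570 0.0000 0.0000

Δt=0.16800, u=1.09078, d=0.91677, q=0.50636, disc=e^(-rΔt)=0.99514
k=6 terminal: V=max(K-S,0) → 66.2465 55.0949 41.8266 26.0400 7.2570 0.0000 0.0000
k=5: j=0 S=64.0872 intr=60.9128 cont=60.3053 V=60.9128[EX]; j=1 S=76.2512 intr=48.7488 cont=48.1413 V=48.7488[EX]; j=2 S=90.7240 intr=34.2760 cont=33.6685 V=34.2760[EX]; j=3 S=107.9437 intr=17.0563 cont=16.4488 V=17.0563[EX]; j=4 S=128.4318 intr=0.0000 cont=3.5650 V=3.5650[hold]; j=5 S=152.8086 intr=0.0000 cont=0.0000 V=0.0000[hold]  S*(5)=107.9437
k=4: j=0 S=69.9051 intr=55.0949 cont=54.4873 V=55.0949[EX]; j=1 S=83.1734 intr=41.8266 cont=41.2191 V=41.8266[EX]; j=2 S=98.9600 intr=26.0400 cont=25.4325 V=26.0400[EX]; j=3 S=117.7430 intr=7.2570 cont=10.1752 V=10.1752[hold]; j=4 S=140.0910 intr=0.0000 cont=1.7513 V=1.7513[hold]  S*(4)=98.9600
k=3: j=0 S=76.2512 intr=48.7488 cont=48.1413 V=48.7488[EX]; j=1 S=90.7240 intr=34.2760 cont=33.6685 V=34.2760[EX]; j=2 S=107.9437 intr=17.0563 cont=17.9192 V=17.9192[hold]; j=3 S=128.4318 intr=0.0000 cont=5.8809 V=5.8809[hold]  S*(3)=90.7240
k=2: j=0 S=83.1734 intr=41.8266 cont=41.2191 V=41.8266[EX]; j=1 S=98.9600 intr=26.0400 cont=25.8673 V=26.0400[EX]; j=2 S=117.7430 intr=7.2570 cont=11.7661 V=11.7661[hold]  S*(2)=98.9600
k=1: j=0 S=90.7240 intr=34.2760 cont=33.6685 V=34.2760[EX]; j=1 S=107.9437 intr=17.0563 cont=18.7209 V=18.7209[hold]  S*(1)=90.7240
k=0: j=0 S=98.9600 intr=26.0400 cont=26.2713 V=26.2713[hold]  S*(0)=-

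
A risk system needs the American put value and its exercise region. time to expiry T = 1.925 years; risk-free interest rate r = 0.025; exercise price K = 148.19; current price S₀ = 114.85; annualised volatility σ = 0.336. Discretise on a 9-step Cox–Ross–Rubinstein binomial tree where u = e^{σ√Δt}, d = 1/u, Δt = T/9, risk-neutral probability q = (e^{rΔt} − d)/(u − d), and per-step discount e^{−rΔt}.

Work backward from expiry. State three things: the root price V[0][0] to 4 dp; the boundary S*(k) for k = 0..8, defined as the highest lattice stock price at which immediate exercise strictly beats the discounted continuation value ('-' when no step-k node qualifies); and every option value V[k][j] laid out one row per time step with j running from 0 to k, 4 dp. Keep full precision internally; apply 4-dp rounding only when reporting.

params: Δt=0.21389 u=1.16812 d=0.85608 q=0.47841 e^(-rΔt)=0.99467
t_9 payoffs: 119.8271 109.4888 95.3822 76.1338 49.8694 14.0317 0.0000 0.0000 0.0000 0.0000
t_8: node(8,0) S=33.1313 payoff=115.0587 vs cont=114.2684 → 115.0587 [stop]  node(8,1) S=45.2076 payoff=102.9824 vs cont=102.1921 → 102.9824 [stop]  node(8,2) S=61.6857 payoff=86.5043 vs cont=85.7140 → 86.5043 [stop]  node(8,3) S=84.1701 payoff=64.0199 vs cont=63.2296 → 64.0199 [stop]  node(8,4) S=114.8500 payoff=33.3400 vs cont=32.5497 → 33.3400 [stop]  node(8,5) S=156.7127 payoff=0.0000 vs cont=7.2797 → 7.2797 [wait]  node(8,6) S=213.8344 payoff=0.0000 vs cont=0.0000 → 0.0000 [wait]  node(8,7) S=291.7768 payoff=0.0000 vs cont=0.0000 → 0.0000 [wait]  node(8,8) S=398.1292 payoff=0.0000 vs cont=0.0000 → 0.0000 [wait]  ⇒ S*(8)=114.8500
t_7: node(7,0) S=38.7012 payoff=109.4888 vs cont=108.6985 → 109.4888 [stop]  node(7,1) S=52.8078 payoff=95.3822 vs cont=94.5919 → 95.3822 [stop]  node(7,2) S=72.0562 payoff=76.1338 vs cont=75.3435 → 76.1338 [stop]  node(7,3) S=98.3206 payoff=49.8694 vs cont=49.0791 → 49.8694 [stop]  node(7,4) S=134.1583 payoff=14.0317 vs cont=20.7611 → 20.7611 [wait]  node(7,5) S=183.0589 payoff=0.0000 vs cont=3.7768 → 3.7768 [wait]  node(7,6) S=249.7837 payoff=0.0000 vs cont=0.0000 → 0.0000 [wait]  node(7,7) S=340.8296 payoff=0.0000 vs cont=0.0000 → 0.0000 [wait]  ⇒ S*(7)=98.3206
t_6: node(6,0) S=45.2076 payoff=102.9824 vs cont=102.1921 → 102.9824 [stop]  node(6,1) S=61.6857 payoff=86.5043 vs cont=85.7140 → 86.5043 [stop]  node(6,2) S=84.1701 payoff=64.0199 vs cont=63.2296 → 64.0199 [stop]  node(6,3) S=114.8500 payoff=33.3400 vs cont=35.7520 → 35.7520 [wait]  node(6,4) S=156.7127 payoff=0.0000 vs cont=12.5682 → 12.5682 [wait]  node(6,5) S=213.8344 payoff=0.0000 vs cont=1.9594 → 1.9594 [wait]  node(6,6) S=291.7768 payoff=0.0000 vs cont=0.0000 → 0.0000 [wait]  ⇒ S*(6)=84.1701
t_5: node(5,0) S=52.8078 payoff=95.3822 vs cont=94.5919 → 95.3822 [stop]  node(5,1) S=72.0562 payoff=76.1338 vs cont=75.3435 → 76.1338 [stop]  node(5,2) S=98.3206 payoff=49.8694 vs cont=50.2269 → 50.2269 [wait]  node(5,3) S=134.1583 payoff=14.0317 vs cont=24.5291 → 24.5291 [wait]  node(5,4) S=183.0589 payoff=0.0000 vs cont=7.4529 → 7.4529 [wait]  node(5,5) S=249.7837 payoff=0.0000 vs cont=1.0166 → 1.0166 [wait]  ⇒ S*(5)=72.0562
t_4: node(4,0) S=61.6857 payoff=86.5043 vs cont=85.7140 → 86.5043 [stop]  node(4,1) S=84.1701 payoff=64.0199 vs cont=63.3997 → 64.0199 [stop]  node(4,2) S=114.8500 payoff=33.3400 vs cont=37.7305 → 37.7305 [wait]  node(4,3) S=156.7127 payoff=0.0000 vs cont=16.2724 → 16.2724 [wait]  node(4,4) S=213.8344 payoff=0.0000 vs cont=4.3503 → 4.3503 [wait]  ⇒ S*(4)=84.1701
t_3: node(3,0) S=72.0562 payoff=76.1338 vs cont=75.3435 → 76.1338 [stop]  node(3,1) S=98.3206 payoff=49.8694 vs cont=51.1684 → 51.1684 [wait]  node(3,2) S=134.1583 payoff=14.0317 vs cont=27.3182 → 27.3182 [wait]  node(3,3) S=183.0589 payoff=0.0000 vs cont=10.5124 → 10.5124 [wait]  ⇒ S*(3)=72.0562
t_2: node(2,0) S=84.1701 payoff=64.0199 vs cont=63.8478 → 64.0199 [stop]  node(2,1) S=114.8500 payoff=33.3400 vs cont=39.5462 → 39.5462 [wait]  node(2,2) S=156.7127 payoff=0.0000 vs cont=19.1753 → 19.1753 [wait]  ⇒ S*(2)=84.1701
t_1: node(1,0) S=98.3206 payoff=49.8694 vs cont=52.0324 → 52.0324 [wait]  node(1,1) S=134.1583 payoff=14.0317 vs cont=29.6416 → 29.6416 [wait]  ⇒ S*(1)=-
t_0: node(0,0) S=114.8500 payoff=33.3400 vs cont=41.1000 → 41.1000 [wait]  ⇒ S*(0)=-

price = 41.1000
boundary = - - 84.1701 72.0562 84.1701 72.0562 84.1701 98.3206 114.8500
tree:
41.1000
52.0324 29.6416
64.0199 39.5462 19.1753
76.1338 51.1684 27.3182 10.5124
86.5043 64.0199 37.7305 16.2724 4.3503
95.3822 76.1338 50.2269 24.5291 7.4529 1.0166
102.9824 86.5043 64.0199 35.7520 12.5682 1.9594 0.0000
109.4888 95.3822 76.1338 49.8694 20.7611 3.7768 0.0000 0.0000
115.0587 102.9824 86.5043 64.0199 33.3400 7.2797 0.0000 0.0000 0.0000
119.8271 109.4888 95.3822 76.1338 49.8694 14.0317 0.0000 0.0000 0.0000 0.0000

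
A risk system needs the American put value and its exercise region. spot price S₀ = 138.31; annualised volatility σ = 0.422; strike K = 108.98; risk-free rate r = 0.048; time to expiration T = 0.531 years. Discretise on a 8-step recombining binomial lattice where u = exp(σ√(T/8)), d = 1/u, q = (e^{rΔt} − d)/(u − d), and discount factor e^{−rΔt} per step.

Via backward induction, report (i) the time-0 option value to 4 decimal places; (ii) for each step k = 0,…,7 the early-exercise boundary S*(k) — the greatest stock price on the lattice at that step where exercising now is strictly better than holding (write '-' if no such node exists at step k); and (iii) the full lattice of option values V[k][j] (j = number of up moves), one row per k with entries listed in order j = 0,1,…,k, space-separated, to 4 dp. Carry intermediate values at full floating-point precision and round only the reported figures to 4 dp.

params: Δt=0.06638 u=1.11485 d=0.89698 q=0.48749 e^(-rΔt)=0.99682
t_8 payoffs: 51.0215 36.9437 19.4466 0.0000 0.0000 0.0000 0.0000 0.0000 0.0000
t_7: node(7,0) S=64.6151 payoff=44.3649 vs cont=44.0182 → 44.3649 [stop]  node(7,1) S=80.3097 payoff=28.6703 vs cont=28.3236 → 28.6703 [stop]  node(7,2) S=99.8165 payoff=9.1635 vs cont=9.9348 → 9.9348 [wait]  node(7,3) S=124.0614 payoff=0.0000 vs cont=0.0000 → 0.0000 [wait]  node(7,4) S=154.1951 payoff=0.0000 vs cont=0.0000 → 0.0000 [wait]  node(7,5) S=191.6482 payoff=0.0000 vs cont=0.0000 → 0.0000 [wait]  node(7,6) S=238.1984 payoff=0.0000 vs cont=0.0000 → 0.0000 [wait]  node(7,7) S=296.0555 payoff=0.0000 vs cont=0.0000 → 0.0000 [wait]  ⇒ S*(7)=80.3097
t_6: node(6,0) S=72.0363 payoff=36.9437 vs cont=36.5971 → 36.9437 [stop]  node(6,1) S=89.5334 payoff=19.4466 vs cont=19.4747 → 19.4747 [wait]  node(6,2) S=111.2806 payoff=0.0000 vs cont=5.0755 → 5.0755 [wait]  node(6,3) S=138.3100 payoff=0.0000 vs cont=0.0000 → 0.0000 [wait]  node(6,4) S=171.9047 payoff=0.0000 vs cont=0.0000 → 0.0000 [wait]  node(6,5) S=213.6593 payoff=0.0000 vs cont=0.0000 → 0.0000 [wait]  node(6,6) S=265.5559 payoff=0.0000 vs cont=0.0000 → 0.0000 [wait]  ⇒ S*(6)=72.0363
t_5: node(5,0) S=80.3097 payoff=28.6703 vs cont=28.3373 → 28.6703 [stop]  node(5,1) S=99.8165 payoff=9.1635 vs cont=12.4155 → 12.4155 [wait]  node(5,2) S=124.0614 payoff=0.0000 vs cont=2.5929 → 2.5929 [wait]  node(5,3) S=154.1951 payoff=0.0000 vs cont=0.0000 → 0.0000 [wait]  node(5,4) S=191.6482 payoff=0.0000 vs cont=0.0000 → 0.0000 [wait]  node(5,5) S=238.1984 payoff=0.0000 vs cont=0.0000 → 0.0000 [wait]  ⇒ S*(5)=80.3097
t_4: node(4,0) S=89.5334 payoff=19.4466 vs cont=20.6802 → 20.6802 [wait]  node(4,1) S=111.2806 payoff=0.0000 vs cont=7.6028 → 7.6028 [wait]  node(4,2) S=138.3100 payoff=0.0000 vs cont=1.3247 → 1.3247 [wait]  node(4,3) S=171.9047 payoff=0.0000 vs cont=0.0000 → 0.0000 [wait]  node(4,4) S=213.6593 payoff=0.0000 vs cont=0.0000 → 0.0000 [wait]  ⇒ S*(4)=-
t_3: node(3,0) S=99.8165 payoff=9.1635 vs cont=14.2596 → 14.2596 [wait]  node(3,1) S=124.0614 payoff=0.0000 vs cont=4.5278 → 4.5278 [wait]  node(3,2) S=154.1951 payoff=0.0000 vs cont=0.6767 → 0.6767 [wait]  node(3,3) S=191.6482 payoff=0.0000 vs cont=0.0000 → 0.0000 [wait]  ⇒ S*(3)=-
t_2: node(2,0) S=111.2806 payoff=0.0000 vs cont=9.4851 → 9.4851 [wait]  node(2,1) S=138.3100 payoff=0.0000 vs cont=2.6420 → 2.6420 [wait]  node(2,2) S=171.9047 payoff=0.0000 vs cont=0.3457 → 0.3457 [wait]  ⇒ S*(2)=-
t_1: node(1,0) S=124.0614 payoff=0.0000 vs cont=6.1296 → 6.1296 [wait]  node(1,1) S=154.1951 payoff=0.0000 vs cont=1.5178 → 1.5178 [wait]  ⇒ S*(1)=-
t_0: node(0,0) S=138.3100 payoff=0.0000 vs cont=3.8690 → 3.8690 [wait]  ⇒ S*(0)=-

price = 3.8690
boundary = - - - - - 80.3097 72.0363 80.3097
tree:
3.8690
6.1296 1.5178
9.4851 2.6420 0.3457
14.2596 4.5278 0.6767 0.0000
20.6802 7.6028 1.3247 0.0000 0.0000
28.6703 12.4155 2.5929 0.0000 0.0000 0.0000
36.9437 19.4747 5.0755 0.0000 0.0000 0.0000 0.0000
44.3649 28.6703 9.9348 0.0000 0.0000 0.0000 0.0000 0.0000
51.0215 36.9437 19.4466 0.0000 0.0000 0.0000 0.0000 0.0000 0.0000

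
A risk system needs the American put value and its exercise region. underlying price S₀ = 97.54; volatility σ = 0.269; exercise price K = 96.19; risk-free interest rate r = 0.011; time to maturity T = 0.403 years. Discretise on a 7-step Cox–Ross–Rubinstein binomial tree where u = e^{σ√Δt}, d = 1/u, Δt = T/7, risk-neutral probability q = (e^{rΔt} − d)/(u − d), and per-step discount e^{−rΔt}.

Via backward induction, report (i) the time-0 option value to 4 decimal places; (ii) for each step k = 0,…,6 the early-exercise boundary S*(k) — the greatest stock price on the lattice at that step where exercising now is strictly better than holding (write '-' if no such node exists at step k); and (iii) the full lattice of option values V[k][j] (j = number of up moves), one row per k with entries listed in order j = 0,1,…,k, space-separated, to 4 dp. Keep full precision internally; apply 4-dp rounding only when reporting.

price = 5.9809
boundary = - - - - 75.3457 80.3692 85.7276
tree:
5.9809
8.6066 3.2423
12.0075 5.0606 1.3447
16.1556 7.6844 2.3228 0.3234
20.8443 11.2725 3.9413 0.6330 0.0000
25.5538 15.8208 6.5299 1.2390 0.0000 0.0000
29.9689 20.8443 10.4624 2.4251 0.0000 0.0000 0.0000
34.1081 25.5538 15.8208 4.7467 0.0000 0.0000 0.0000 0.0000

Δt=0.05757  u=1.06667  d=0.93749  q=0.48877  discount=0.99937
step 7 (expiry): payoffs max(K−S,0) = 34.1081 25.5538 15.8208 4.7467 0.0000 0.0000 0.0000 0.0000
step 6: (k=6,j=0): S=66.2211, (K−S)⁺=29.9689, hold=29.9080 ⇒ V=29.9689 exercise | (k=6,j=1): S=75.3457, (K−S)⁺=20.8443, hold=20.7834 ⇒ V=20.8443 exercise | (k=6,j=2): S=85.7276, (K−S)⁺=10.4624, hold=10.4015 ⇒ V=10.4624 exercise | (k=6,j=3): S=97.5400, (K−S)⁺=0.0000, hold=2.4251 ⇒ V=2.4251 continue | (k=6,j=4): S=110.9801, (K−S)⁺=0.0000, hold=0.0000 ⇒ V=0.0000 continue | (k=6,j=5): S=126.2720, (K−S)⁺=0.0000, hold=0.0000 ⇒ V=0.0000 continue | (k=6,j=6): S=143.6711, (K−S)⁺=0.0000, hold=0.0000 ⇒ V=0.0000 continue  boundary S*=85.7276
step 5: (k=5,j=0): S=70.6362, (K−S)⁺=25.5538, hold=25.4929 ⇒ V=25.5538 exercise | (k=5,j=1): S=80.3692, (K−S)⁺=15.8208, hold=15.7599 ⇒ V=15.8208 exercise | (k=5,j=2): S=91.4433, (K−S)⁺=4.7467, hold=6.5299 ⇒ V=6.5299 continue | (k=5,j=3): S=104.0432, (K−S)⁺=0.0000, hold=1.2390 ⇒ V=1.2390 continue | (k=5,j=4): S=118.3794, (K−S)⁺=0.0000, hold=0.0000 ⇒ V=0.0000 continue | (k=5,j=5): S=134.6909, (K−S)⁺=0.0000, hold=0.0000 ⇒ V=0.0000 continue  boundary S*=80.3692
step 4: (k=4,j=0): S=75.3457, (K−S)⁺=20.8443, hold=20.7834 ⇒ V=20.8443 exercise | (k=4,j=1): S=85.7276, (K−S)⁺=10.4624, hold=11.2725 ⇒ V=11.2725 continue | (k=4,j=2): S=97.5400, (K−S)⁺=0.0000, hold=3.9413 ⇒ V=3.9413 continue | (k=4,j=3): S=110.9801, (K−S)⁺=0.0000, hold=0.6330 ⇒ V=0.6330 continue | (k=4,j=4): S=126.2720, (K−S)⁺=0.0000, hold=0.0000 ⇒ V=0.0000 continue  boundary S*=75.3457
step 3: (k=3,j=0): S=80.3692, (K−S)⁺=15.8208, hold=16.1556 ⇒ V=16.1556 continue | (k=3,j=1): S=91.4433, (K−S)⁺=4.7467, hold=7.6844 ⇒ V=7.6844 continue | (k=3,j=2): S=104.0432, (K−S)⁺=0.0000, hold=2.3228 ⇒ V=2.3228 continue | (k=3,j=3): S=118.3794, (K−S)⁺=0.0000, hold=0.3234 ⇒ V=0.3234 continue  boundary S*=-
step 2: (k=2,j=0): S=85.7276, (K−S)⁺=10.4624, hold=12.0075 ⇒ V=12.0075 continue | (k=2,j=1): S=97.5400, (K−S)⁺=0.0000, hold=5.0606 ⇒ V=5.0606 continue | (k=2,j=2): S=110.9801, (K−S)⁺=0.0000, hold=1.3447 ⇒ V=1.3447 continue  boundary S*=-
step 1: (k=1,j=0): S=91.4433, (K−S)⁺=4.7467, hold=8.6066 ⇒ V=8.6066 continue | (k=1,j=1): S=104.0432, (K−S)⁺=0.0000, hold=3.2423 ⇒ V=3.2423 continue  boundary S*=-
step 0: (k=0,j=0): S=97.5400, (K−S)⁺=0.0000, hold=5.9809 ⇒ V=5.9809 continue  boundary S*=-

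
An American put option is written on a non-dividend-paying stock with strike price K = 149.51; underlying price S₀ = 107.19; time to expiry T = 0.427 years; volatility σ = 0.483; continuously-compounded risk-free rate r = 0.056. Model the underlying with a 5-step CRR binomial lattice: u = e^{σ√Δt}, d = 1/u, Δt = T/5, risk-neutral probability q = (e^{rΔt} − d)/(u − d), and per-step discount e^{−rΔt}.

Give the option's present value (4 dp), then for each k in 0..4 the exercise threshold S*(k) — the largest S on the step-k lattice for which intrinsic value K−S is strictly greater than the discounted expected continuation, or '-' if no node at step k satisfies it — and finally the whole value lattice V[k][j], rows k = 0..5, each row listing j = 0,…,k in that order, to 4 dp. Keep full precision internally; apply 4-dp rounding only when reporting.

Δt=0.08540, u=1.15160, d=0.86836, q=0.48170, disc=e^(-rΔt)=0.99523
k=5 terminal: V=max(K-S,0) → 96.5858 79.3234 56.4304 26.0705 0.0000 0.0000
k=4: j=0 S=60.9473 intr=88.5627 cont=87.8494 V=88.5627[EX]; j=1 S=80.8266 intr=68.6834 cont=67.9701 V=68.6834[EX]; j=2 S=107.1900 intr=42.3200 cont=41.6067 V=42.3200[EX]; j=3 S=142.1524 intr=7.3576 cont=13.4479 V=13.4479[hold]; j=4 S=188.5186 intr=0.0000 cont=0.0000 V=0.0000[hold]  S*(4)=107.1900
k=3: j=0 S=70.1866 intr=79.3234 cont=78.6101 V=79.3234[EX]; j=1 S=93.0796 intr=56.4304 cont=55.7171 V=56.4304[EX]; j=2 S=123.4395 intr=26.0705 cont=28.2769 V=28.2769[hold]; j=3 S=163.7021 intr=0.0000 cont=6.9369 V=6.9369[hold]  S*(3)=93.0796
k=2: j=0 S=80.8266 intr=68.6834 cont=67.9701 V=68.6834[EX]; j=1 S=107.1900 intr=42.3200 cont=42.6644 V=42.6644[hold]; j=2 S=142.1524 intr=7.3576 cont=17.9116 V=17.9116[hold]  S*(2)=80.8266
k=1: j=0 S=93.0796 intr=56.4304 cont=55.8823 V=56.4304[EX]; j=1 S=123.4395 intr=26.0705 cont=30.5944 V=30.5944[hold]  S*(1)=93.0796
k=0: j=0 S=107.1900 intr=42.3200 cont=43.7755 V=43.7755[hold]  S*(0)=-

price = 43.7755
boundary = - 93.0796 80.8266 93.0796 107.1900
tree:
43.7755
56.4304 30.5944
68.6834 42.6644 17.9116
79.3234 56.4304 28.2769 6.9369
88.5627 68.6834 42.3200 13.4479 0.0000
96.5858 79.3234 56.4304 26.0705 0.0000 0.0000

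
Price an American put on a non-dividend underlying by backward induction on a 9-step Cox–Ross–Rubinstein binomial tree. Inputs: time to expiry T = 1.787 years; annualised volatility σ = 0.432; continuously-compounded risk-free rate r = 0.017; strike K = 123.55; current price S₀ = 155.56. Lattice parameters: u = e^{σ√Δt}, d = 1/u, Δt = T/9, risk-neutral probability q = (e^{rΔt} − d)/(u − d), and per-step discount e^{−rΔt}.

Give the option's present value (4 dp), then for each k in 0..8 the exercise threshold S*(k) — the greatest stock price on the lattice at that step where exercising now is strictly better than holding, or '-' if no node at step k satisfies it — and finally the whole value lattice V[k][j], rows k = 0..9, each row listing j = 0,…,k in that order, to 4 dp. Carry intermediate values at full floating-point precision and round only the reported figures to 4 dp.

Δt=0.19856, u=1.21227, d=0.82490, q=0.46075, disc=e^(-rΔt)=0.99663
k=9 terminal: V=max(K-S,0) → 96.0398 83.1209 64.1351 36.2335 0.0000 0.0000 0.0000 0.0000 0.0000 0.0000
k=8: j=0 S=33.3498 intr=90.2002 cont=89.7838 V=90.2002[EX]; j=1 S=49.0111 intr=74.5389 cont=74.1225 V=74.5389[EX]; j=2 S=72.0271 intr=51.5229 cont=51.1066 V=51.5229[EX]; j=3 S=105.8515 intr=17.6985 cont=19.4730 V=19.4730[hold]; j=4 S=155.5600 intr=0.0000 cont=0.0000 V=0.0000[hold]; j=5 S=228.6120 intr=0.0000 cont=0.0000 V=0.0000[hold]; j=6 S=335.9697 intr=0.0000 cont=0.0000 V=0.0000[hold]; j=7 S=493.7432 intr=0.0000 cont=0.0000 V=0.0000[hold]; j=8 S=725.6083 intr=0.0000 cont=0.0000 V=0.0000[hold]  S*(8)=72.0271
k=7: j=0 S=40.4291 intr=83.1209 cont=82.7046 V=83.1209[EX]; j=1 S=59.4149 intr=64.1351 cont=63.7188 V=64.1351[EX]; j=2 S=87.3165 intr=36.2335 cont=36.6320 V=36.6320[hold]; j=3 S=128.3209 intr=0.0000 cont=10.4654 V=10.4654[hold]; j=4 S=188.5812 intr=0.0000 cont=0.0000 V=0.0000[hold]; j=5 S=277.1402 intr=0.0000 cont=0.0000 V=0.0000[hold]; j=6 S=407.2871 intr=0.0000 cont=0.0000 V=0.0000[hold]; j=7 S=598.5518 intr=0.0000 cont=0.0000 V=0.0000[hold]  S*(7)=59.4149
k=6: j=0 S=49.0111 intr=74.5389 cont=74.1225 V=74.5389[EX]; j=1 S=72.0271 intr=51.5229 cont=51.2896 V=51.5229[EX]; j=2 S=105.8515 intr=17.6985 cont=24.4929 V=24.4929[hold]; j=3 S=155.5600 intr=0.0000 cont=5.6244 V=5.6244[hold]; j=4 S=228.6120 intr=0.0000 cont=0.0000 V=0.0000[hold]; j=5 S=335.9697 intr=0.0000 cont=0.0000 V=0.0000[hold]; j=6 S=493.7432 intr=0.0000 cont=0.0000 V=0.0000[hold]  S*(6)=72.0271
k=5: j=0 S=59.4149 intr=64.1351 cont=63.7188 V=64.1351[EX]; j=1 S=87.3165 intr=36.2335 cont=38.9371 V=38.9371[hold]; j=2 S=128.3209 intr=0.0000 cont=15.7460 V=15.7460[hold]; j=3 S=188.5812 intr=0.0000 cont=3.0227 V=3.0227[hold]; j=4 S=277.1402 intr=0.0000 cont=0.0000 V=0.0000[hold]; j=5 S=407.2871 intr=0.0000 cont=0.0000 V=0.0000[hold]  S*(5)=59.4149
k=4: j=0 S=72.0271 intr=51.5229 cont=52.3481 V=52.3481[hold]; j=1 S=105.8515 intr=17.6985 cont=28.1565 V=28.1565[hold]; j=2 S=155.5600 intr=0.0000 cont=9.8504 V=9.8504[hold]; j=3 S=228.6120 intr=0.0000 cont=1.6245 V=1.6245[hold]; j=4 S=335.9697 intr=0.0000 cont=0.0000 V=0.0000[hold]  S*(4)=-
k=3: j=0 S=87.3165 intr=36.2335 cont=41.0629 V=41.0629[hold]; j=1 S=128.3209 intr=0.0000 cont=19.6555 V=19.6555[hold]; j=2 S=188.5812 intr=0.0000 cont=6.0399 V=6.0399[hold]; j=3 S=277.1402 intr=0.0000 cont=0.8731 V=0.8731[hold]  S*(3)=-
k=2: j=0 S=105.8515 intr=17.6985 cont=31.0943 V=31.0943[hold]; j=1 S=155.5600 intr=0.0000 cont=13.3370 V=13.3370[hold]; j=2 S=228.6120 intr=0.0000 cont=3.6469 V=3.6469[hold]  S*(2)=-
k=1: j=0 S=128.3209 intr=0.0000 cont=22.8354 V=22.8354[hold]; j=1 S=188.5812 intr=0.0000 cont=8.8424 V=8.8424[hold]  S*(1)=-
k=0: j=0 S=155.5600 intr=0.0000 cont=16.3328 V=16.3328[hold]  S*(0)=-

price = 16.3328
boundary = - - - - - 59.4149 72.0271 59.4149 72.0271
tree:
16.3328
22.8354 8.8424
31.0943 13.3370 3.6469
41.0629 19.6555 6.0399 0.8731
52.3481 28.1565 9.8504 1.6245 0.0000
64.1351 38.9371 15.7460 3.0227 0.0000 0.0000
74.5389 51.5229 24.4929 5.6244 0.0000 0.0000 0.0000
83.1209 64.1351 36.6320 10.4654 0.0000 0.0000 0.0000 0.0000
90.2002 74.5389 51.5229 19.4730 0.0000 0.0000 0.0000 0.0000 0.0000
96.0398 83.1209 64.1351 36.2335 0.0000 0.0000 0.0000 0.0000 0.0000 0.0000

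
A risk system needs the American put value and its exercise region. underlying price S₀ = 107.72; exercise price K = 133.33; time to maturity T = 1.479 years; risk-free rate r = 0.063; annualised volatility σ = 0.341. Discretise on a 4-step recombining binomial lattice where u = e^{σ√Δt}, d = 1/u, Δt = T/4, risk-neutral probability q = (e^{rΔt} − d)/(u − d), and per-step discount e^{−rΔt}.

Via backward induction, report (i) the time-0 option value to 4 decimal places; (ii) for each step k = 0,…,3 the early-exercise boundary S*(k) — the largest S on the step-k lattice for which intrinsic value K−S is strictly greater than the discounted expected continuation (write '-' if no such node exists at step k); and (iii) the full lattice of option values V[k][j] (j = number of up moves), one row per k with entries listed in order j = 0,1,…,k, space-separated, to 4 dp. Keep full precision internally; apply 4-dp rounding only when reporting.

price = 30.3517
boundary = - 87.5476 71.1529 87.5476
tree:
30.3517
45.7824 16.6299
62.1771 28.2612 5.9950
75.5017 45.7824 12.3908 0.0000
86.3310 62.1771 25.6100 0.0000 0.0000

params: Δt=0.36975 u=1.23042 d=0.81273 q=0.50477 e^(-rΔt)=0.97697
t_4 payoffs: 86.3310 62.1771 25.6100 0.0000 0.0000
t_3: node(3,0) S=57.8283 payoff=75.5017 vs cont=72.4317 → 75.5017 [stop]  node(3,1) S=87.5476 payoff=45.7824 vs cont=42.7124 → 45.7824 [stop]  node(3,2) S=132.5404 payoff=0.7896 vs cont=12.3908 → 12.3908 [wait]  node(3,3) S=200.6559 payoff=0.0000 vs cont=0.0000 → 0.0000 [wait]  ⇒ S*(3)=87.5476
t_2: node(2,0) S=71.1529 payoff=62.1771 vs cont=59.1072 → 62.1771 [stop]  node(2,1) S=107.7200 payoff=25.6100 vs cont=28.2612 → 28.2612 [wait]  node(2,2) S=163.0798 payoff=0.0000 vs cont=5.9950 → 5.9950 [wait]  ⇒ S*(2)=71.1529
t_1: node(1,0) S=87.5476 payoff=45.7824 vs cont=44.0199 → 45.7824 [stop]  node(1,1) S=132.5404 payoff=0.7896 vs cont=16.6299 → 16.6299 [wait]  ⇒ S*(1)=87.5476
t_0: node(0,0) S=107.7200 payoff=25.6100 vs cont=30.3517 → 30.3517 [wait]  ⇒ S*(0)=-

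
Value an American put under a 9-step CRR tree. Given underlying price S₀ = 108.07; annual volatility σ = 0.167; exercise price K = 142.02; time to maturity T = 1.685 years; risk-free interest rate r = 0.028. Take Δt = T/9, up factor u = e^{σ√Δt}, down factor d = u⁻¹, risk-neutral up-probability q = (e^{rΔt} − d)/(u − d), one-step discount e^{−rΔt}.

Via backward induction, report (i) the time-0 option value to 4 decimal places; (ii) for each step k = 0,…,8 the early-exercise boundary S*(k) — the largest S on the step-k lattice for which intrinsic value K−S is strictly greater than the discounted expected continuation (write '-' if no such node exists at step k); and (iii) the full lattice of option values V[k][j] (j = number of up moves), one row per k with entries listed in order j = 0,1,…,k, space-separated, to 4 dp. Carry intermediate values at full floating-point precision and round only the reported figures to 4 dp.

price = 33.9500
boundary = 108.0700 100.5364 108.0700 116.1681 108.0700 116.1681 108.0700 116.1681 124.8731
tree:
33.9500
41.4836 25.9612
48.4921 33.9500 18.7992
55.0120 41.4836 25.8519 12.4348
61.0773 48.4921 33.9500 18.2776 7.1303
66.7199 55.0120 41.4836 25.8519 11.4230 3.2127
71.9691 61.0773 48.4921 33.9500 17.6168 5.7820 0.8572
76.8524 66.7199 55.0120 41.4836 25.8519 10.1413 1.7888 0.0000
81.3953 71.9691 61.0773 48.4921 33.9500 17.1469 3.7328 0.0000 0.0000
85.6215 76.8524 66.7199 55.0120 41.4836 25.8519 7.7896 0.0000 0.0000 0.0000

Δt=0.18722  u=1.07493  d=0.93029  q=0.51828  discount=0.99477
step 9 (expiry): payoffs max(K−S,0) = 85.6215 76.8524 66.7199 55.0120 41.4836 25.8519 7.7896 0.0000 0.0000 0.0000
step 8: (k=8,j=0): S=60.6247, (K−S)⁺=81.3953, hold=80.6527 ⇒ V=81.3953 exercise | (k=8,j=1): S=70.0509, (K−S)⁺=71.9691, hold=71.2266 ⇒ V=71.9691 exercise | (k=8,j=2): S=80.9427, (K−S)⁺=61.0773, hold=60.3348 ⇒ V=61.0773 exercise | (k=8,j=3): S=93.5279, (K−S)⁺=48.4921, hold=47.7495 ⇒ V=48.4921 exercise | (k=8,j=4): S=108.0700, (K−S)⁺=33.9500, hold=33.2074 ⇒ V=33.9500 exercise | (k=8,j=5): S=124.8731, (K−S)⁺=17.1469, hold=16.4043 ⇒ V=17.1469 exercise | (k=8,j=6): S=144.2889, (K−S)⁺=0.0000, hold=3.7328 ⇒ V=3.7328 continue | (k=8,j=7): S=166.7234, (K−S)⁺=0.0000, hold=0.0000 ⇒ V=0.0000 continue | (k=8,j=8): S=192.6462, (K−S)⁺=0.0000, hold=0.0000 ⇒ V=0.0000 continue  boundary S*=124.8731
step 7: (k=7,j=0): S=65.1676, (K−S)⁺=76.8524, hold=76.1098 ⇒ V=76.8524 exercise | (k=7,j=1): S=75.3001, (K−S)⁺=66.7199, hold=65.9773 ⇒ V=66.7199 exercise | (k=7,j=2): S=87.0080, (K−S)⁺=55.0120, hold=54.2694 ⇒ V=55.0120 exercise | (k=7,j=3): S=100.5364, (K−S)⁺=41.4836, hold=40.7411 ⇒ V=41.4836 exercise | (k=7,j=4): S=116.1681, (K−S)⁺=25.8519, hold=25.1093 ⇒ V=25.8519 exercise | (k=7,j=5): S=134.2304, (K−S)⁺=7.7896, hold=10.1413 ⇒ V=10.1413 continue | (k=7,j=6): S=155.1011, (K−S)⁺=0.0000, hold=1.7888 ⇒ V=1.7888 continue | (k=7,j=7): S=179.2167, (K−S)⁺=0.0000, hold=0.0000 ⇒ V=0.0000 continue  boundary S*=116.1681
step 6: (k=6,j=0): S=70.0509, (K−S)⁺=71.9691, hold=71.2266 ⇒ V=71.9691 exercise | (k=6,j=1): S=80.9427, (K−S)⁺=61.0773, hold=60.3348 ⇒ V=61.0773 exercise | (k=6,j=2): S=93.5279, (K−S)⁺=48.4921, hold=47.7495 ⇒ V=48.4921 exercise | (k=6,j=3): S=108.0700, (K−S)⁺=33.9500, hold=33.2074 ⇒ V=33.9500 exercise | (k=6,j=4): S=124.8731, (K−S)⁺=17.1469, hold=17.6168 ⇒ V=17.6168 continue | (k=6,j=5): S=144.2889, (K−S)⁺=0.0000, hold=5.7820 ⇒ V=5.7820 continue | (k=6,j=6): S=166.7234, (K−S)⁺=0.0000, hold=0.8572 ⇒ V=0.8572 continue  boundary S*=108.0700
step 5: (k=5,j=0): S=75.3001, (K−S)⁺=66.7199, hold=65.9773 ⇒ V=66.7199 exercise | (k=5,j=1): S=87.0080, (K−S)⁺=55.0120, hold=54.2694 ⇒ V=55.0120 exercise | (k=5,j=2): S=100.5364, (K−S)⁺=41.4836, hold=40.7411 ⇒ V=41.4836 exercise | (k=5,j=3): S=116.1681, (K−S)⁺=25.8519, hold=25.3516 ⇒ V=25.8519 exercise | (k=5,j=4): S=134.2304, (K−S)⁺=7.7896, hold=11.4230 ⇒ V=11.4230 continue | (k=5,j=5): S=155.1011, (K−S)⁺=0.0000, hold=3.2127 ⇒ V=3.2127 continue  boundary S*=116.1681
step 4: (k=4,j=0): S=80.9427, (K−S)⁺=61.0773, hold=60.3348 ⇒ V=61.0773 exercise | (k=4,j=1): S=93.5279, (K−S)⁺=48.4921, hold=47.7495 ⇒ V=48.4921 exercise | (k=4,j=2): S=108.0700, (K−S)⁺=33.9500, hold=33.2074 ⇒ V=33.9500 exercise | (k=4,j=3): S=124.8731, (K−S)⁺=17.1469, hold=18.2776 ⇒ V=18.2776 continue | (k=4,j=4): S=144.2889, (K−S)⁺=0.0000, hold=7.1303 ⇒ V=7.1303 continue  boundary S*=108.0700
step 3: (k=3,j=0): S=87.0080, (K−S)⁺=55.0120, hold=54.2694 ⇒ V=55.0120 exercise | (k=3,j=1): S=100.5364, (K−S)⁺=41.4836, hold=40.7411 ⇒ V=41.4836 exercise | (k=3,j=2): S=116.1681, (K−S)⁺=25.8519, hold=25.6923 ⇒ V=25.8519 exercise | (k=3,j=3): S=134.2304, (K−S)⁺=7.7896, hold=12.4348 ⇒ V=12.4348 continue  boundary S*=116.1681
step 2: (k=2,j=0): S=93.5279, (K−S)⁺=48.4921, hold=47.7495 ⇒ V=48.4921 exercise | (k=2,j=1): S=108.0700, (K−S)⁺=33.9500, hold=33.2074 ⇒ V=33.9500 exercise | (k=2,j=2): S=124.8731, (K−S)⁺=17.1469, hold=18.7992 ⇒ V=18.7992 continue  boundary S*=108.0700
step 1: (k=1,j=0): S=100.5364, (K−S)⁺=41.4836, hold=40.7411 ⇒ V=41.4836 exercise | (k=1,j=1): S=116.1681, (K−S)⁺=25.8519, hold=25.9612 ⇒ V=25.9612 continue  boundary S*=100.5364
step 0: (k=0,j=0): S=108.0700, (K−S)⁺=33.9500, hold=33.2638 ⇒ V=33.9500 exercise  boundary S*=108.0700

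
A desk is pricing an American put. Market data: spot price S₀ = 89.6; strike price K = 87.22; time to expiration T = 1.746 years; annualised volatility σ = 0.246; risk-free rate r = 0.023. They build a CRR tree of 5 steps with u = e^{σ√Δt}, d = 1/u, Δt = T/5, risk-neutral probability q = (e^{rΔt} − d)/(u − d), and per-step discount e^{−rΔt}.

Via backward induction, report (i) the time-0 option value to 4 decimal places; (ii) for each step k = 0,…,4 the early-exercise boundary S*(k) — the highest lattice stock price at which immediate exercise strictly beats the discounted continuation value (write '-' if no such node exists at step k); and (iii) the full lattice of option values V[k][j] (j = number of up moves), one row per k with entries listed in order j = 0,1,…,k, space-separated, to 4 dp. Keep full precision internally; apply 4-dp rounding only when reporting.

price = 9.3458
boundary = - - - 57.9307 66.9949
tree:
9.3458
14.2444 4.4282
20.9207 7.5672 1.2515
29.2893 12.6011 2.4804 0.0000
37.1271 20.2251 4.9158 0.0000 0.0000
43.9045 29.2893 9.7426 0.0000 0.0000 0.0000

Δt=0.34920  u=1.15647  d=0.86470  q=0.49136  discount=0.99200
step 5 (expiry): payoffs max(K−S,0) = 43.9045 29.2893 9.7426 0.0000 0.0000 0.0000
step 4: (k=4,j=0): S=50.0929, (K−S)⁺=37.1271, hold=36.4294 ⇒ V=37.1271 exercise | (k=4,j=1): S=66.9949, (K−S)⁺=20.2251, hold=19.5274 ⇒ V=20.2251 exercise | (k=4,j=2): S=89.6000, (K−S)⁺=0.0000, hold=4.9158 ⇒ V=4.9158 continue | (k=4,j=3): S=119.8323, (K−S)⁺=0.0000, hold=0.0000 ⇒ V=0.0000 continue | (k=4,j=4): S=160.2655, (K−S)⁺=0.0000, hold=0.0000 ⇒ V=0.0000 continue  boundary S*=66.9949
step 3: (k=3,j=0): S=57.9307, (K−S)⁺=29.2893, hold=28.5916 ⇒ V=29.2893 exercise | (k=3,j=1): S=77.4774, (K−S)⁺=9.7426, hold=12.6011 ⇒ V=12.6011 continue | (k=3,j=2): S=103.6194, (K−S)⁺=0.0000, hold=2.4804 ⇒ V=2.4804 continue | (k=3,j=3): S=138.5821, (K−S)⁺=0.0000, hold=0.0000 ⇒ V=0.0000 continue  boundary S*=57.9307
step 2: (k=2,j=0): S=66.9949, (K−S)⁺=20.2251, hold=20.9207 ⇒ V=20.9207 continue | (k=2,j=1): S=89.6000, (K−S)⁺=0.0000, hold=7.5672 ⇒ V=7.5672 continue | (k=2,j=2): S=119.8323, (K−S)⁺=0.0000, hold=1.2515 ⇒ V=1.2515 continue  boundary S*=-
step 1: (k=1,j=0): S=77.4774, (K−S)⁺=9.7426, hold=14.2444 ⇒ V=14.2444 continue | (k=1,j=1): S=103.6194, (K−S)⁺=0.0000, hold=4.4282 ⇒ V=4.4282 continue  boundary S*=-
step 0: (k=0,j=0): S=89.6000, (K−S)⁺=0.0000, hold=9.3458 ⇒ V=9.3458 continue  boundary S*=-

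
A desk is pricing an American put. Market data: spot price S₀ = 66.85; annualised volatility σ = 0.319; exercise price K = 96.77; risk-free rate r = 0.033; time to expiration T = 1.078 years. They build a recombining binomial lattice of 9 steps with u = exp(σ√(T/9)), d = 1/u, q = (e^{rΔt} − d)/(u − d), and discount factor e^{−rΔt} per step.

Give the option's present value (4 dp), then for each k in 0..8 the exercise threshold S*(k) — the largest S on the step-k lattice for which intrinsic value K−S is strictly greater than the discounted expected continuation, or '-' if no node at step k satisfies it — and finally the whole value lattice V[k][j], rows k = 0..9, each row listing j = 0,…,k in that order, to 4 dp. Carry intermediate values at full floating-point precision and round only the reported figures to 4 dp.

price = 30.2833
boundary = - 59.8624 53.6052 59.8624 66.8500 59.8624 66.8500 74.6532 83.3673
tree:
30.2833
36.9076 23.6422
43.1648 30.0170 17.2069
48.7679 36.9076 23.0970 11.2235
53.7854 43.1648 29.9200 16.1913 6.1504
58.2784 48.7679 36.9076 22.5129 9.7510 2.4573
62.3018 53.7854 43.1648 29.9200 14.9955 4.3784 0.4804
65.9047 58.2784 48.7679 36.9076 22.1168 7.7143 0.9462 0.0000
69.1309 62.3018 53.7854 43.1648 29.9200 13.4027 1.8638 0.0000 0.0000
72.0199 65.9047 58.2784 48.7679 36.9076 22.1168 3.6714 0.0000 0.0000 0.0000

params: Δt=0.11978 u=1.11673 d=0.89547 q=0.49033 e^(-rΔt)=0.99606
t_9 payoffs: 72.0199 65.9047 58.2784 48.7679 36.9076 22.1168 3.6714 0.0000 0.0000 0.0000
t_8: node(8,0) S=27.6391 payoff=69.1309 vs cont=68.7492 → 69.1309 [stop]  node(8,1) S=34.4682 payoff=62.3018 vs cont=61.9201 → 62.3018 [stop]  node(8,2) S=42.9846 payoff=53.7854 vs cont=53.4037 → 53.7854 [stop]  node(8,3) S=53.6052 payoff=43.1648 vs cont=42.7830 → 43.1648 [stop]  node(8,4) S=66.8500 payoff=29.9200 vs cont=29.5383 → 29.9200 [stop]  node(8,5) S=83.3673 payoff=13.4027 vs cont=13.0209 → 13.4027 [stop]  node(8,6) S=103.9657 payoff=0.0000 vs cont=1.8638 → 1.8638 [wait]  node(8,7) S=129.6536 payoff=0.0000 vs cont=0.0000 → 0.0000 [wait]  node(8,8) S=161.6884 payoff=0.0000 vs cont=0.0000 → 0.0000 [wait]  ⇒ S*(8)=83.3673
t_7: node(7,0) S=30.8653 payoff=65.9047 vs cont=65.5229 → 65.9047 [stop]  node(7,1) S=38.4916 payoff=58.2784 vs cont=57.8967 → 58.2784 [stop]  node(7,2) S=48.0021 payoff=48.7679 vs cont=48.3862 → 48.7679 [stop]  node(7,3) S=59.8624 payoff=36.9076 vs cont=36.5258 → 36.9076 [stop]  node(7,4) S=74.6532 payoff=22.1168 vs cont=21.7350 → 22.1168 [stop]  node(7,5) S=93.0986 payoff=3.6714 vs cont=7.7143 → 7.7143 [wait]  node(7,6) S=116.1014 payoff=0.0000 vs cont=0.9462 → 0.9462 [wait]  node(7,7) S=144.7877 payoff=0.0000 vs cont=0.0000 → 0.0000 [wait]  ⇒ S*(7)=74.6532
t_6: node(6,0) S=34.4682 payoff=62.3018 vs cont=61.9201 → 62.3018 [stop]  node(6,1) S=42.9846 payoff=53.7854 vs cont=53.4037 → 53.7854 [stop]  node(6,2) S=53.6052 payoff=43.1648 vs cont=42.7830 → 43.1648 [stop]  node(6,3) S=66.8500 payoff=29.9200 vs cont=29.5383 → 29.9200 [stop]  node(6,4) S=83.3673 payoff=13.4027 vs cont=14.9955 → 14.9955 [wait]  node(6,5) S=103.9657 payoff=0.0000 vs cont=4.3784 → 4.3784 [wait]  node(6,6) S=129.6536 payoff=0.0000 vs cont=0.4804 → 0.4804 [wait]  ⇒ S*(6)=66.8500
t_5: node(5,0) S=38.4916 payoff=58.2784 vs cont=57.8967 → 58.2784 [stop]  node(5,1) S=48.0021 payoff=48.7679 vs cont=48.3862 → 48.7679 [stop]  node(5,2) S=59.8624 payoff=36.9076 vs cont=36.5258 → 36.9076 [stop]  node(5,3) S=74.6532 payoff=22.1168 vs cont=22.5129 → 22.5129 [wait]  node(5,4) S=93.0986 payoff=3.6714 vs cont=9.7510 → 9.7510 [wait]  node(5,5) S=116.1014 payoff=0.0000 vs cont=2.4573 → 2.4573 [wait]  ⇒ S*(5)=59.8624
t_4: node(4,0) S=42.9846 payoff=53.7854 vs cont=53.4037 → 53.7854 [stop]  node(4,1) S=53.6052 payoff=43.1648 vs cont=42.7830 → 43.1648 [stop]  node(4,2) S=66.8500 payoff=29.9200 vs cont=29.7317 → 29.9200 [stop]  node(4,3) S=83.3673 payoff=13.4027 vs cont=16.1913 → 16.1913 [wait]  node(4,4) S=103.9657 payoff=0.0000 vs cont=6.1504 → 6.1504 [wait]  ⇒ S*(4)=66.8500
t_3: node(3,0) S=48.0021 payoff=48.7679 vs cont=48.3862 → 48.7679 [stop]  node(3,1) S=59.8624 payoff=36.9076 vs cont=36.5258 → 36.9076 [stop]  node(3,2) S=74.6532 payoff=22.1168 vs cont=23.0970 → 23.0970 [wait]  node(3,3) S=93.0986 payoff=3.6714 vs cont=11.2235 → 11.2235 [wait]  ⇒ S*(3)=59.8624
t_2: node(2,0) S=53.6052 payoff=43.1648 vs cont=42.7830 → 43.1648 [stop]  node(2,1) S=66.8500 payoff=29.9200 vs cont=30.0170 → 30.0170 [wait]  node(2,2) S=83.3673 payoff=13.4027 vs cont=17.2069 → 17.2069 [wait]  ⇒ S*(2)=53.6052
t_1: node(1,0) S=59.8624 payoff=36.9076 vs cont=36.5732 → 36.9076 [stop]  node(1,1) S=74.6532 payoff=22.1168 vs cont=23.6422 → 23.6422 [wait]  ⇒ S*(1)=59.8624
t_0: node(0,0) S=66.8500 payoff=29.9200 vs cont=30.2833 → 30.2833 [wait]  ⇒ S*(0)=-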